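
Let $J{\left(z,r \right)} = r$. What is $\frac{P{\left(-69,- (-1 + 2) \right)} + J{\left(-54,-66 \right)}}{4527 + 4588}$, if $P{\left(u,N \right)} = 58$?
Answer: $- \frac{8}{9115} \approx -0.00087767$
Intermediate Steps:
$\frac{P{\left(-69,- (-1 + 2) \right)} + J{\left(-54,-66 \right)}}{4527 + 4588} = \frac{58 - 66}{4527 + 4588} = - \frac{8}{9115}$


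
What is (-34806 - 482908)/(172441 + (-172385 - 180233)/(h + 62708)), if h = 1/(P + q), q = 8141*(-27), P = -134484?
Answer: -11501989826298278/3830976079352069 ≈ -3.0024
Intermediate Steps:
q = -219807
h = -1/354291 (h = 1/(-134484 - 219807) = 1/(-354291) = -1/354291 ≈ -2.8225e-6)
(-34806 - 482908)/(172441 + (-172385 - 180233)/(h + 62708)) = (-34806 - 482908)/(172441 + (-172385 - 180233)/(-1/354291 + 62708)) = -517714/(172441 - 352618/22216880027/354291) = -517714/(172441 - 352618*354291/22216880027) = -517714/(172441 - 124929383838/22216880027) = -517714/3830976079352069/22216880027 = -517714*22216880027/3830976079352069 = -11501989826298278/3830976079352069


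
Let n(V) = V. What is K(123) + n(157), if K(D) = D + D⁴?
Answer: 228886921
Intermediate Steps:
K(123) + n(157) = (123 + 123⁴) + 157 = (123 + 228886641) + 157 = 228886764 + 157 = 228886921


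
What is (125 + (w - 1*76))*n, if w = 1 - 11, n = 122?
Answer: 4758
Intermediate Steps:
w = -10
(125 + (w - 1*76))*n = (125 + (-10 - 1*76))*122 = (125 + (-10 - 76))*122 = (125 - 86)*122 = 39*122 = 4758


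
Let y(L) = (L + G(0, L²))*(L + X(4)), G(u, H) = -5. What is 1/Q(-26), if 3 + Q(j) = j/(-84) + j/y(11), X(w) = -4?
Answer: -42/139 ≈ -0.30216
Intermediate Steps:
y(L) = (-5 + L)*(-4 + L) (y(L) = (L - 5)*(L - 4) = (-5 + L)*(-4 + L))
Q(j) = -3 + j/84 (Q(j) = -3 + (j/(-84) + j/(20 + 11² - 9*11)) = -3 + (j*(-1/84) + j/(20 + 121 - 99)) = -3 + (-j/84 + j/42) = -3 + j/84)
1/Q(-26) = 1/(-3 + (1/84)*(-26)) = 1/(-3 - 13/42) = 1/(-139/42) = -42/139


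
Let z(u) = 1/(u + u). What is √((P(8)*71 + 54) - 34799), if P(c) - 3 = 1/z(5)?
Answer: 3*I*√3758 ≈ 183.91*I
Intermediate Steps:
z(u) = 1/(2*u)
P(c) = 13 (P(c) = 3 + 1/((½)/5) = 3 + 1/((½)*(⅕)) = 3 + 1/(⅒) = 3 + 10 = 13)
√((P(8)*71 + 54) - 34799) = √((13*71 + 54) - 34799) = √((923 + 54) - 34799) = √(977 - 34799) = √(-33822) = 3*I*√3758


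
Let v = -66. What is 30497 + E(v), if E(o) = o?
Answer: 30431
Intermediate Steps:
30497 + E(v) = 30497 - 66 = 30431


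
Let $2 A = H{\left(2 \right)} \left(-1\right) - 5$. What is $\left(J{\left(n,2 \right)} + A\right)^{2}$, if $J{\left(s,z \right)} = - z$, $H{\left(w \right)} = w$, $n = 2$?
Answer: $\frac{121}{4} \approx 30.25$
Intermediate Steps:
$A = - \frac{7}{2}$ ($A = \frac{2 \left(-1\right) - 5}{2} = \frac{-2 - 5}{2} = \frac{1}{2} \left(-7\right) = - \frac{7}{2} \approx -3.5$)
$\left(J{\left(n,2 \right)} + A\right)^{2} = \left(\left(-1\right) 2 - \frac{7}{2}\right)^{2} = \left(-2 - \frac{7}{2}\right)^{2} = \left(- \frac{11}{2}\right)^{2} = \frac{121}{4}$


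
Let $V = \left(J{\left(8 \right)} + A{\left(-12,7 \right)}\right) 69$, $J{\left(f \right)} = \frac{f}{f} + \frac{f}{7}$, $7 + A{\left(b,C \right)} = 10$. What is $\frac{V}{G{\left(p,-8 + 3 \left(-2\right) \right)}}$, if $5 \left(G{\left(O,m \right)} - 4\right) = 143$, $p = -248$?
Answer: $\frac{12420}{1141} \approx 10.885$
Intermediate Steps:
$G{\left(O,m \right)} = \frac{163}{5}$ ($G{\left(O,m \right)} = 4 + \frac{1}{5} \cdot 143 = 4 + \frac{143}{5} = \frac{163}{5}$)
$A{\left(b,C \right)} = 3$ ($A{\left(b,C \right)} = -7 + 10 = 3$)
$J{\left(f \right)} = 1 + \frac{f}{7}$ ($J{\left(f \right)} = 1 + f \frac{1}{7} = 1 + \frac{f}{7}$)
$V = \frac{2484}{7}$ ($V = \left(\left(1 + \frac{1}{7} \cdot 8\right) + 3\right) 69 = \left(\left(1 + \frac{8}{7}\right) + 3\right) 69 = \left(\frac{15}{7} + 3\right) 69 = \frac{36}{7} \cdot 69 = \frac{2484}{7} \approx 354.86$)
$\frac{V}{G{\left(p,-8 + 3 \left(-2\right) \right)}} = \frac{2484}{7 \cdot \frac{163}{5}} = \frac{2484}{7} \cdot \frac{5}{163} = \frac{12420}{1141}$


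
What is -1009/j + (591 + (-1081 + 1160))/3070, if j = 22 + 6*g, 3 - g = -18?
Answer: -299847/45436 ≈ -6.5993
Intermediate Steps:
g = 21 (g = 3 - 1*(-18) = 3 + 18 = 21)
j = 148 (j = 22 + 6*21 = 22 + 126 = 148)
-1009/j + (591 + (-1081 + 1160))/3070 = -1009/148 + (591 + (-1081 + 1160))/3070 = -1009*1/148 + (591 + 79)*(1/3070) = -1009/148 + 670*(1/3070) = -1009/148 + 67/307 = -299847/45436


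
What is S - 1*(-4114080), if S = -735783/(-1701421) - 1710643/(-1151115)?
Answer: 8057557938376834948/1958531234415 ≈ 4.1141e+6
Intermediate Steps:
S = 3757494771748/1958531234415 (S = -735783*(-1/1701421) - 1710643*(-1/1151115) = 735783/1701421 + 1710643/1151115 = 3757494771748/1958531234415 ≈ 1.9185)
S - 1*(-4114080) = 3757494771748/1958531234415 - 1*(-4114080) = 3757494771748/1958531234415 + 4114080 = 8057557938376834948/1958531234415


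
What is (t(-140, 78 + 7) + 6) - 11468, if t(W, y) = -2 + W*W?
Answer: 8136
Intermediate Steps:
t(W, y) = -2 + W²
(t(-140, 78 + 7) + 6) - 11468 = ((-2 + (-140)²) + 6) - 11468 = ((-2 + 19600) + 6) - 11468 = (19598 + 6) - 11468 = 19604 - 11468 = 8136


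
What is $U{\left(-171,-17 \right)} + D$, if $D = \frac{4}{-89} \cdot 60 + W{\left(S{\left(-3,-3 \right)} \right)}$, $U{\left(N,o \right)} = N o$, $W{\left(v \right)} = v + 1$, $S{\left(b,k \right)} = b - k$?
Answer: $\frac{258572}{89} \approx 2905.3$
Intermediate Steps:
$W{\left(v \right)} = 1 + v$
$D = - \frac{151}{89}$ ($D = \frac{4}{-89} \cdot 60 + \left(1 - 0\right) = 4 \left(- \frac{1}{89}\right) 60 + \left(1 + \left(-3 + 3\right)\right) = \left(- \frac{4}{89}\right) 60 + \left(1 + 0\right) = - \frac{240}{89} + 1 = - \frac{151}{89} \approx -1.6966$)
$U{\left(-171,-17 \right)} + D = \left(-171\right) \left(-17\right) - \frac{151}{89} = 2907 - \frac{151}{89} = \frac{258572}{89}$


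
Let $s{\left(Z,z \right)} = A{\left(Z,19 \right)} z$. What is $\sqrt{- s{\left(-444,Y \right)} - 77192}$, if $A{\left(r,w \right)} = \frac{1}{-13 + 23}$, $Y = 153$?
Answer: $\frac{i \sqrt{7720730}}{10} \approx 277.86 i$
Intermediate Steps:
$A{\left(r,w \right)} = \frac{1}{10}$
$s{\left(Z,z \right)} = \frac{z}{10}$
$\sqrt{- s{\left(-444,Y \right)} - 77192} = \sqrt{- \frac{153}{10} - 77192} = \sqrt{- \frac{772073}{10}} = \frac{i \sqrt{7720730}}{10}$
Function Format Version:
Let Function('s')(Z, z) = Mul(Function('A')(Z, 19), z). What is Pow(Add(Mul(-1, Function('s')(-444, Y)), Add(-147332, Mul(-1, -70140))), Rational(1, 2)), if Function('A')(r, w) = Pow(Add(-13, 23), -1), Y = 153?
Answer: Mul(Rational(1, 10), I, Pow(7720730, Rational(1, 2))) ≈ Mul(277.86, I)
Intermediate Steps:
Function('A')(r, w) = Rational(1, 10) (Function('A')(r, w) = Pow(10, -1) = Rational(1, 10))
Function('s')(Z, z) = Mul(Rational(1, 10), z)
Pow(Add(Mul(-1, Function('s')(-444, Y)), Add(-147332, Mul(-1, -70140))), Rational(1, 2)) = Pow(Add(Mul(-1, Mul(Rational(1, 10), 153)), Add(-147332, Mul(-1, -70140))), Rational(1, 2)) = Pow(Add(Mul(-1, Rational(153, 10)), Add(-147332, 70140)), Rational(1, 2)) = Pow(Add(Rational(-153, 10), -77192), Rational(1, 2)) = Pow(Rational(-772073, 10), Rational(1, 2)) = Mul(Rational(1, 10), I, Pow(7720730, Rational(1, 2)))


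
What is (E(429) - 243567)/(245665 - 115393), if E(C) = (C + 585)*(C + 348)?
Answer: 181437/43424 ≈ 4.1783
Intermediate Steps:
E(C) = (348 + C)*(585 + C) (E(C) = (585 + C)*(348 + C) = (348 + C)*(585 + C))
(E(429) - 243567)/(245665 - 115393) = ((203580 + 429² + 933*429) - 243567)/(245665 - 115393) = ((203580 + 184041 + 400257) - 243567)/130272 = (787878 - 243567)*(1/130272) = 544311*(1/130272) = 181437/43424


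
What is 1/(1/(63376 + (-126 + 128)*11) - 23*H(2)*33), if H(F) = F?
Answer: -63398/96238163 ≈ -0.00065876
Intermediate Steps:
1/(1/(63376 + (-126 + 128)*11) - 23*H(2)*33) = 1/(1/(63376 + (-126 + 128)*11) - 23*2*33) = 1/(1/(63376 + 2*11) - 46*33) = 1/(1/(63376 + 22) - 1518) = 1/(1/63398 - 1518) = 1/(-96238163/63398) = -63398/96238163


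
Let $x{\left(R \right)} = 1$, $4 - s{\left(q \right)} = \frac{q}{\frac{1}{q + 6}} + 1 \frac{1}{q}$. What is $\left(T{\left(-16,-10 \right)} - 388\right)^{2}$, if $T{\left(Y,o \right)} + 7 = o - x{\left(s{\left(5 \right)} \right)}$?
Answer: $164836$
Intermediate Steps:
$s{\left(q \right)} = 4 - \frac{1}{q} - q \left(6 + q\right)$ ($s{\left(q \right)} = 4 - \left(\frac{q}{\frac{1}{q + 6}} + 1 \frac{1}{q}\right) = 4 - \left(\frac{q}{\frac{1}{6 + q}} + \frac{1}{q}\right) = 4 - \left(q \left(6 + q\right) + \frac{1}{q}\right) = 4 - \left(\frac{1}{q} + q \left(6 + q\right)\right) = 4 - \frac{1}{q} - q \left(6 + q\right)$)
$T{\left(Y,o \right)} = -8 + o$ ($T{\left(Y,o \right)} = -7 + \left(o - 1\right) = -7 + \left(-1 + o\right) = -8 + o$)
$\left(T{\left(-16,-10 \right)} - 388\right)^{2} = \left(\left(-8 - 10\right) - 388\right)^{2} = \left(-18 - 388\right)^{2} = \left(-406\right)^{2} = 164836$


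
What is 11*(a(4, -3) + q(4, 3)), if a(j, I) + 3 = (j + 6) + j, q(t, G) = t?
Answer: 165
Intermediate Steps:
a(j, I) = 3 + 2*j (a(j, I) = -3 + ((j + 6) + j) = -3 + ((6 + j) + j) = -3 + (6 + 2*j) = 3 + 2*j)
11*(a(4, -3) + q(4, 3)) = 11*((3 + 2*4) + 4) = 11*((3 + 8) + 4) = 11*(11 + 4) = 11*15 = 165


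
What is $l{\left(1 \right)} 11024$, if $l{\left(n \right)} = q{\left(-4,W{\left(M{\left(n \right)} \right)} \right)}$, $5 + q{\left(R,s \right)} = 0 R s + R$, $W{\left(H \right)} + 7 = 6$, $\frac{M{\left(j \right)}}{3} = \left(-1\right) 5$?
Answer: $-99216$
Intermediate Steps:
$M{\left(j \right)} = -15$ ($M{\left(j \right)} = 3 \left(\left(-1\right) 5\right) = 3 \left(-5\right) = -15$)
$W{\left(H \right)} = -1$ ($W{\left(H \right)} = -7 + 6 = -1$)
$q{\left(R,s \right)} = -5 + R$ ($q{\left(R,s \right)} = -5 + \left(0 R s + R\right) = -5 + \left(0 s + R\right) = -5 + \left(0 + R\right) = -5 + R$)
$l{\left(n \right)} = -9$ ($l{\left(n \right)} = -5 - 4 = -9$)
$l{\left(1 \right)} 11024 = \left(-9\right) 11024 = -99216$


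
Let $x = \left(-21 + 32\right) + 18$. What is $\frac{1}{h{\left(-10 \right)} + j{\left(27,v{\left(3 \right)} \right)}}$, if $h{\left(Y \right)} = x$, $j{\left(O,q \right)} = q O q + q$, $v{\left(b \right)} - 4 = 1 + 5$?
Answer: $\frac{1}{2739} \approx 0.0003651$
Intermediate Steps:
$v{\left(b \right)} = 10$ ($v{\left(b \right)} = 4 + \left(1 + 5\right) = 4 + 6 = 10$)
$j{\left(O,q \right)} = q + O q^{2}$ ($j{\left(O,q \right)} = O q q + q = O q^{2} + q = q + O q^{2}$)
$x = 29$ ($x = 11 + 18 = 29$)
$h{\left(Y \right)} = 29$
$\frac{1}{h{\left(-10 \right)} + j{\left(27,v{\left(3 \right)} \right)}} = \frac{1}{29 + 10 \left(1 + 27 \cdot 10\right)} = \frac{1}{29 + 10 \left(1 + 270\right)} = \frac{1}{29 + 10 \cdot 271} = \frac{1}{29 + 2710} = \frac{1}{2739}$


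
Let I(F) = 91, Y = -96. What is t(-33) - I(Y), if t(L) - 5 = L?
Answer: -119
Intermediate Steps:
t(L) = 5 + L
t(-33) - I(Y) = (5 - 33) - 1*91 = -28 - 91 = -119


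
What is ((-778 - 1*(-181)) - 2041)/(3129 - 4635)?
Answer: 1319/753 ≈ 1.7517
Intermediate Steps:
((-778 - 1*(-181)) - 2041)/(3129 - 4635) = ((-778 + 181) - 2041)/(-1506) = (-597 - 2041)*(-1/1506) = -2638*(-1/1506) = 1319/753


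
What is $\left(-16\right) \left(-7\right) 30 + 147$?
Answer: $3507$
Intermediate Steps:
$\left(-16\right) \left(-7\right) 30 + 147 = 112 \cdot 30 + 147 = 3360 + 147 = 3507$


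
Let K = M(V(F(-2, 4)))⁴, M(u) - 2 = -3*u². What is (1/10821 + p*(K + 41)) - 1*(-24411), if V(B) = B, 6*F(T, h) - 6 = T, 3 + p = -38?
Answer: 6638589745/292167 ≈ 22722.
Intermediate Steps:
p = -41 (p = -3 - 38 = -41)
F(T, h) = 1 + T/6
M(u) = 2 - 3*u²
K = 16/81 (K = (2 - 3*(1 + (⅙)*(-2))²)⁴ = (2 - 3*(1 - ⅓)²)⁴ = (2 - 3*(⅔)²)⁴ = (2 - 3*4/9)⁴ = (2 - 4/3)⁴ = (⅔)⁴ = 16/81 ≈ 0.19753)
(1/10821 + p*(K + 41)) - 1*(-24411) = (1/10821 - 41*(16/81 + 41)) - 1*(-24411) = (1/10821 - 41*3337/81) + 24411 = (1/10821 - 136817/81) + 24411 = -493498892/292167 + 24411 = 6638589745/292167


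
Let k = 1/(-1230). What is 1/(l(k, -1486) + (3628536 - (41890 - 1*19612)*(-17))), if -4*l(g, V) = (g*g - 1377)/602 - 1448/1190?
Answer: 61932074400/248178102579610003 ≈ 2.4955e-7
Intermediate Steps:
k = -1/1230 ≈ -0.00081301
l(g, V) = 179309/204680 - g**2/2408 (l(g, V) = -((g*g - 1377)/602 - 1448/1190)/4 = -((g**2 - 1377)*(1/602) - 1448*1/1190)/4 = -((-1377 + g**2)*(1/602) - 724/595)/4 = -((-1377/602 + g**2/602) - 724/595)/4 = -(-179309/51170 + g**2/602)/4 = 179309/204680 - g**2/2408)
1/(l(k, -1486) + (3628536 - (41890 - 1*19612)*(-17))) = 1/((179309/204680 - (-1/1230)**2/2408) + (3628536 - (41890 - 1*19612)*(-17))) = 1/((179309/204680 - 1/2408*1/1512900) + (3628536 - (41890 - 19612)*(-17))) = 1/((179309/204680 - 1/3643063200) + (3628536 - 22278*(-17))) = 1/(54255317203/61932074400 + (3628536 - 1*(-378726))) = 1/(54255317203/61932074400 + (3628536 + 378726)) = 1/(54255317203/61932074400 + 4007262) = 1/(248178102579610003/61932074400) = 61932074400/248178102579610003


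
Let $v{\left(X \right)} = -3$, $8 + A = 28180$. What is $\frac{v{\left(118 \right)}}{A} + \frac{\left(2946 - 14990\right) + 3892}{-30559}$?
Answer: $\frac{229566467}{860908148} \approx 0.26666$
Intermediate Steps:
$A = 28172$ ($A = -8 + 28180 = 28172$)
$\frac{v{\left(118 \right)}}{A} + \frac{\left(2946 - 14990\right) + 3892}{-30559} = - \frac{3}{28172} + \frac{\left(2946 - 14990\right) + 3892}{-30559} = \left(-3\right) \frac{1}{28172} + \left(-12044 + 3892\right) \left(- \frac{1}{30559}\right) = - \frac{3}{28172} - - \frac{8152}{30559} = - \frac{3}{28172} + \frac{8152}{30559} = \frac{229566467}{860908148}$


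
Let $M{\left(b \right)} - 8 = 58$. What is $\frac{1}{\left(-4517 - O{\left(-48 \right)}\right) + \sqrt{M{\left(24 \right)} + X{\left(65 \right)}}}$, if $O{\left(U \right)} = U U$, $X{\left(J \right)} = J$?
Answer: $- \frac{6821}{46525910} - \frac{\sqrt{131}}{46525910} \approx -0.00014685$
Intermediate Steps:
$M{\left(b \right)} = 66$ ($M{\left(b \right)} = 8 + 58 = 66$)
$O{\left(U \right)} = U^{2}$
$\frac{1}{\left(-4517 - O{\left(-48 \right)}\right) + \sqrt{M{\left(24 \right)} + X{\left(65 \right)}}} = \frac{1}{\left(-4517 - \left(-48\right)^{2}\right) + \sqrt{66 + 65}} = \frac{1}{\left(-4517 - 2304\right) + \sqrt{131}} = \frac{1}{-6821 + \sqrt{131}}$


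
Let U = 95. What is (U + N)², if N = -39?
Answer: 3136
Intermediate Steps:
(U + N)² = (95 - 39)² = 56² = 3136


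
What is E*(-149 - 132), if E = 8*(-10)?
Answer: 22480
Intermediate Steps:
E = -80
E*(-149 - 132) = -80*(-149 - 132) = -80*(-281) = 22480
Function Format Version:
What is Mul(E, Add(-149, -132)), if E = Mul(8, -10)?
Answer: 22480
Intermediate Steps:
E = -80
Mul(E, Add(-149, -132)) = Mul(-80, Add(-149, -132)) = Mul(-80, -281) = 22480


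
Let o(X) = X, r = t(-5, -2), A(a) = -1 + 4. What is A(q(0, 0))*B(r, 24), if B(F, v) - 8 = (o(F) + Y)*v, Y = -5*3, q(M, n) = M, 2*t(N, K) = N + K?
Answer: -1308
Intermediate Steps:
t(N, K) = K/2 + N/2 (t(N, K) = (N + K)/2 = (K + N)/2 = K/2 + N/2)
A(a) = 3
r = -7/2 (r = (½)*(-2) + (½)*(-5) = -1 - 5/2 = -7/2 ≈ -3.5000)
Y = -15
B(F, v) = 8 + v*(-15 + F) (B(F, v) = 8 + (F - 15)*v = 8 + (-15 + F)*v = 8 + v*(-15 + F))
A(q(0, 0))*B(r, 24) = 3*(8 - 15*24 - 7/2*24) = 3*(8 - 360 - 84) = 3*(-436) = -1308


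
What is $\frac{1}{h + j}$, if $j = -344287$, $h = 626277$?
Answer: $\frac{1}{281990} \approx 3.5462 \cdot 10^{-6}$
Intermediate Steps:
$\frac{1}{h + j} = \frac{1}{626277 - 344287} = \frac{1}{281990}$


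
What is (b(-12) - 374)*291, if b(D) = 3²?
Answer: -106215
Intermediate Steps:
b(D) = 9
(b(-12) - 374)*291 = (9 - 374)*291 = -365*291 = -106215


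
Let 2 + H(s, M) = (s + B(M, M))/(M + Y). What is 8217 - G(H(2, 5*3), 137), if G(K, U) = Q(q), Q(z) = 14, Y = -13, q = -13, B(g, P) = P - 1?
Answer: 8203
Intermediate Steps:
B(g, P) = -1 + P
H(s, M) = -2 + (-1 + M + s)/(-13 + M) (H(s, M) = -2 + (s + (-1 + M))/(M - 13) = -2 + (-1 + M + s)/(-13 + M))
G(K, U) = 14
8217 - G(H(2, 5*3), 137) = 8217 - 1*14 = 8217 - 14 = 8203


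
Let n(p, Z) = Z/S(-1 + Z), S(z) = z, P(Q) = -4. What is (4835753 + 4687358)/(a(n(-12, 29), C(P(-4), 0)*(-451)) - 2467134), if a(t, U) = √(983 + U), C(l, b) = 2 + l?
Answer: -23494790933874/6086750172071 - 9523111*√1885/6086750172071 ≈ -3.8601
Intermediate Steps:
n(p, Z) = Z/(-1 + Z)
(4835753 + 4687358)/(a(n(-12, 29), C(P(-4), 0)*(-451)) - 2467134) = (4835753 + 4687358)/(√(983 + (2 - 4)*(-451)) - 2467134) = 9523111/(√(983 - 2*(-451)) - 2467134) = 9523111/(√(983 + 902) - 2467134) = 9523111/(√1885 - 2467134) = 9523111/(-2467134 + √1885)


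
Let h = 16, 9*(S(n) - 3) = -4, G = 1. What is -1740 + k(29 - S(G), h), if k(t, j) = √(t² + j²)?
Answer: -1740 + 2*√19345/9 ≈ -1709.1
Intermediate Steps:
S(n) = 23/9 (S(n) = 3 + (⅑)*(-4) = 3 - 4/9 = 23/9)
k(t, j) = √(j² + t²)
-1740 + k(29 - S(G), h) = -1740 + √(16² + (29 - 1*23/9)²) = -1740 + √(256 + (29 - 23/9)²) = -1740 + √(256 + (238/9)²) = -1740 + √(256 + 56644/81) = -1740 + √(77380/81) = -1740 + 2*√19345/9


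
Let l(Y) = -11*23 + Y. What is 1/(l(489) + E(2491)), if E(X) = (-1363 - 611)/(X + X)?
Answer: 53/12487 ≈ 0.0042444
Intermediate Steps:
E(X) = -987/X (E(X) = -1974*1/(2*X) = -987/X)
l(Y) = -253 + Y
1/(l(489) + E(2491)) = 1/((-253 + 489) - 987/2491) = 1/(236 - 987*1/2491) = 1/(236 - 21/53) = 1/(12487/53) = 53/12487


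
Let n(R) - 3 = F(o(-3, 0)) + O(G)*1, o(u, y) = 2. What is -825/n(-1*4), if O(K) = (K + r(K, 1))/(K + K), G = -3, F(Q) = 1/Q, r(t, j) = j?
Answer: -4950/23 ≈ -215.22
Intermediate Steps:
O(K) = (1 + K)/(2*K) (O(K) = (K + 1)/(K + K) = (1 + K)/((2*K)) = (1 + K)*(1/(2*K)) = (1 + K)/(2*K))
n(R) = 23/6 (n(R) = 3 + (1/2 + ((½)*(1 - 3)/(-3))*1) = 3 + (½ + ((½)*(-⅓)*(-2))*1) = 3 + (½ + (⅓)*1) = 3 + (½ + ⅓) = 3 + ⅚ = 23/6)
-825/n(-1*4) = -825/23/6 = -825*6/23 = -4950/23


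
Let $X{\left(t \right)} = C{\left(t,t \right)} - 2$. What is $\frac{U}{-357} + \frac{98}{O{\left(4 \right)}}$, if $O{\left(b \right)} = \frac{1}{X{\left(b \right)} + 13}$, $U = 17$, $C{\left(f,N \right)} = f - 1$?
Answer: $\frac{28811}{21} \approx 1372.0$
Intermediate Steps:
$C{\left(f,N \right)} = -1 + f$ ($C{\left(f,N \right)} = f - 1 = -1 + f$)
$X{\left(t \right)} = -3 + t$ ($X{\left(t \right)} = \left(-1 + t\right) - 2 = -3 + t$)
$O{\left(b \right)} = \frac{1}{10 + b}$ ($O{\left(b \right)} = \frac{1}{\left(-3 + b\right) + 13} = \frac{1}{10 + b}$)
$\frac{U}{-357} + \frac{98}{O{\left(4 \right)}} = \frac{17}{-357} + \frac{98}{\frac{1}{10 + 4}} = 17 \left(- \frac{1}{357}\right) + \frac{98}{\frac{1}{14}} = - \frac{1}{21} + 98 \frac{1}{\frac{1}{14}} = - \frac{1}{21} + 98 \cdot 14 = - \frac{1}{21} + 1372 = \frac{28811}{21}$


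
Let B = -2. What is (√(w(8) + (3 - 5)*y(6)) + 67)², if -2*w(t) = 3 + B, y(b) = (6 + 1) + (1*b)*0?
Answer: (134 + I*√58)²/4 ≈ 4474.5 + 510.26*I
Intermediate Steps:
y(b) = 7 (y(b) = 7 + b*0 = 7 + 0 = 7)
w(t) = -½ (w(t) = -(3 - 2)/2 = -½*1 = -½)
(√(w(8) + (3 - 5)*y(6)) + 67)² = (√(-½ + (3 - 5)*7) + 67)² = (√(-½ - 2*7) + 67)² = (√(-½ - 14) + 67)² = (√(-29/2) + 67)² = (I*√58/2 + 67)² = (67 + I*√58/2)²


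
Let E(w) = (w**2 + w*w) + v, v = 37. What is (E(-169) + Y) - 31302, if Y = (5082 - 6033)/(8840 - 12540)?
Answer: 95671851/3700 ≈ 25857.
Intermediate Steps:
E(w) = 37 + 2*w**2 (E(w) = (w**2 + w*w) + 37 = (w**2 + w**2) + 37 = 2*w**2 + 37 = 37 + 2*w**2)
Y = 951/3700 (Y = -951/(-3700) = -951*(-1/3700) = 951/3700 ≈ 0.25703)
(E(-169) + Y) - 31302 = ((37 + 2*(-169)**2) + 951/3700) - 31302 = ((37 + 2*28561) + 951/3700) - 31302 = ((37 + 57122) + 951/3700) - 31302 = (57159 + 951/3700) - 31302 = 211489251/3700 - 31302 = 95671851/3700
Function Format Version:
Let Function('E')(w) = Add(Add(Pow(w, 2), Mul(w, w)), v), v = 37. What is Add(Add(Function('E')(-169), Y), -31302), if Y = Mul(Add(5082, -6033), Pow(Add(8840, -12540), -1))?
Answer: Rational(95671851, 3700) ≈ 25857.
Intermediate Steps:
Function('E')(w) = Add(37, Mul(2, Pow(w, 2))) (Function('E')(w) = Add(Add(Pow(w, 2), Mul(w, w)), 37) = Add(Add(Pow(w, 2), Pow(w, 2)), 37) = Add(Mul(2, Pow(w, 2)), 37) = Add(37, Mul(2, Pow(w, 2))))
Y = Rational(951, 3700) (Y = Mul(-951, Pow(-3700, -1)) = Mul(-951, Rational(-1, 3700)) = Rational(951, 3700) ≈ 0.25703)
Add(Add(Function('E')(-169), Y), -31302) = Add(Add(Add(37, Mul(2, Pow(-169, 2))), Rational(951, 3700)), -31302) = Add(Add(Add(37, Mul(2, 28561)), Rational(951, 3700)), -31302) = Add(Add(Add(37, 57122), Rational(951, 3700)), -31302) = Add(Add(57159, Rational(951, 3700)), -31302) = Add(Rational(211489251, 3700), -31302) = Rational(95671851, 3700)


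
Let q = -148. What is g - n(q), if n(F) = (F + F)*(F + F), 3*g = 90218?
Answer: -172630/3 ≈ -57543.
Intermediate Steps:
g = 90218/3 (g = (⅓)*90218 = 90218/3 ≈ 30073.)
n(F) = 4*F² (n(F) = (2*F)*(2*F) = 4*F²)
g - n(q) = 90218/3 - 4*(-148)² = 90218/3 - 4*21904 = 90218/3 - 1*87616 = 90218/3 - 87616 = -172630/3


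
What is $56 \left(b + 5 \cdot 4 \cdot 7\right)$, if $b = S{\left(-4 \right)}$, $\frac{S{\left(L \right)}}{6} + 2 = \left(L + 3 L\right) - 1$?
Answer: $1456$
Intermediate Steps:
$S{\left(L \right)} = -18 + 24 L$ ($S{\left(L \right)} = -12 + 6 \left(\left(L + 3 L\right) - 1\right) = -12 + 6 \left(4 L - 1\right) = -12 + 6 \left(-1 + 4 L\right) = -12 + \left(-6 + 24 L\right) = -18 + 24 L$)
$b = -114$ ($b = -18 + 24 \left(-4\right) = -18 - 96 = -114$)
$56 \left(b + 5 \cdot 4 \cdot 7\right) = 56 \left(-114 + 5 \cdot 4 \cdot 7\right) = 56 \left(-114 + 20 \cdot 7\right) = 56 \left(-114 + 140\right) = 56 \cdot 26 = 1456$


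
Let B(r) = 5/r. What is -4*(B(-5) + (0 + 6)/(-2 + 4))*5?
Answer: -40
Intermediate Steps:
-4*(B(-5) + (0 + 6)/(-2 + 4))*5 = -4*(5/(-5) + (0 + 6)/(-2 + 4))*5 = -4*(5*(-⅕) + 6/2)*5 = -4*(-1 + 6*(½))*5 = -4*(-1 + 3)*5 = -8*5 = -4*10 = -40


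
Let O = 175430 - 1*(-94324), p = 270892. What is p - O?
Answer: 1138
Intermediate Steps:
O = 269754 (O = 175430 + 94324 = 269754)
p - O = 270892 - 1*269754 = 270892 - 269754 = 1138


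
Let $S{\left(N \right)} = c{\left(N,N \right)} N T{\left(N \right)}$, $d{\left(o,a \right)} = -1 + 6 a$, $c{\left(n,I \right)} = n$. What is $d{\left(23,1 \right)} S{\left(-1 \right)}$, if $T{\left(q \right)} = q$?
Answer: $-5$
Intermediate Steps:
$S{\left(N \right)} = N^{3}$ ($S{\left(N \right)} = N N N = N^{2} N = N^{3}$)
$d{\left(23,1 \right)} S{\left(-1 \right)} = \left(-1 + 6 \cdot 1\right) \left(-1\right)^{3} = \left(-1 + 6\right) \left(-1\right) = 5 \left(-1\right) = -5$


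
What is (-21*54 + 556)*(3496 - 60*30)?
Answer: -980288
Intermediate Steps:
(-21*54 + 556)*(3496 - 60*30) = (-1134 + 556)*(3496 - 1800) = -578*1696 = -980288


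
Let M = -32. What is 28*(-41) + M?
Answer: -1180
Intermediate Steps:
28*(-41) + M = 28*(-41) - 32 = -1148 - 32 = -1180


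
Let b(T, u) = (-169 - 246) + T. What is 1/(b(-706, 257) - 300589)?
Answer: -1/301710 ≈ -3.3144e-6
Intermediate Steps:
b(T, u) = -415 + T
1/(b(-706, 257) - 300589) = 1/((-415 - 706) - 300589) = 1/(-1121 - 300589) = 1/(-301710) = -1/301710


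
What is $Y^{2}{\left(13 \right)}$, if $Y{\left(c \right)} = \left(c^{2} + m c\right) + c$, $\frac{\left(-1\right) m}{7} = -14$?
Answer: $2119936$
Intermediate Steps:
$m = 98$ ($m = \left(-7\right) \left(-14\right) = 98$)
$Y{\left(c \right)} = c^{2} + 99 c$ ($Y{\left(c \right)} = \left(c^{2} + 98 c\right) + c = c^{2} + 99 c$)
$Y^{2}{\left(13 \right)} = \left(13 \left(99 + 13\right)\right)^{2} = \left(13 \cdot 112\right)^{2} = 1456^{2} = 2119936$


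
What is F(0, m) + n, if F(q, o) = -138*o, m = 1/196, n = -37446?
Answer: -3669777/98 ≈ -37447.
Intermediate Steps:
m = 1/196 ≈ 0.0051020
F(0, m) + n = -138*1/196 - 37446 = -69/98 - 37446 = -3669777/98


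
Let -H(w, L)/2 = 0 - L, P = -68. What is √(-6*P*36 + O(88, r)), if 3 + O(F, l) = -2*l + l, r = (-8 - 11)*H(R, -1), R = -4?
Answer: √14647 ≈ 121.02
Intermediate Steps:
H(w, L) = 2*L (H(w, L) = -2*(0 - L) = -(-2)*L = 2*L)
r = 38 (r = (-8 - 11)*(2*(-1)) = -19*(-2) = 38)
O(F, l) = -3 - l (O(F, l) = -3 + (-2*l + l) = -3 - l)
√(-6*P*36 + O(88, r)) = √(-6*(-68)*36 + (-3 - 1*38)) = √(408*36 + (-3 - 38)) = √(14688 - 41) = √14647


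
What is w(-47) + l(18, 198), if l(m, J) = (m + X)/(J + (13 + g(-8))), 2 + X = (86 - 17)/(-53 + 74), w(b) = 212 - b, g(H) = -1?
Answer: 25391/98 ≈ 259.09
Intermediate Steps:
X = 9/7 (X = -2 + (86 - 17)/(-53 + 74) = -2 + 69/21 = -2 + 69*(1/21) = -2 + 23/7 = 9/7 ≈ 1.2857)
l(m, J) = (9/7 + m)/(12 + J) (l(m, J) = (m + 9/7)/(J + (13 - 1)) = (9/7 + m)/(J + 12) = (9/7 + m)/(12 + J))
w(-47) + l(18, 198) = (212 - 1*(-47)) + (9/7 + 18)/(12 + 198) = (212 + 47) + (135/7)/210 = 259 + (1/210)*(135/7) = 259 + 9/98 = 25391/98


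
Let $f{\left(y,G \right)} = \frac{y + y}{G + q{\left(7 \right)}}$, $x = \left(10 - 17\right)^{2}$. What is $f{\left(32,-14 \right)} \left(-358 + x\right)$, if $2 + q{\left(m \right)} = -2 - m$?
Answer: $\frac{19776}{25} \approx 791.04$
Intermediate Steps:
$x = 49$ ($x = \left(-7\right)^{2} = 49$)
$q{\left(m \right)} = -4 - m$ ($q{\left(m \right)} = -2 - \left(2 + m\right) = -4 - m$)
$f{\left(y,G \right)} = \frac{2 y}{-11 + G}$ ($f{\left(y,G \right)} = \frac{y + y}{G - 11} = \frac{2 y}{G - 11} = \frac{2 y}{-11 + G}$)
$f{\left(32,-14 \right)} \left(-358 + x\right) = 2 \cdot 32 \frac{1}{-11 - 14} \left(-358 + 49\right) = 2 \cdot 32 \frac{1}{-25} \left(-309\right) = 2 \cdot 32 \left(- \frac{1}{25}\right) \left(-309\right) = \left(- \frac{64}{25}\right) \left(-309\right) = \frac{19776}{25}$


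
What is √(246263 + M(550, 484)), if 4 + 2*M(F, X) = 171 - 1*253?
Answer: 2*√61555 ≈ 496.21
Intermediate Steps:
M(F, X) = -43 (M(F, X) = -2 + (171 - 1*253)/2 = -2 + (171 - 253)/2 = -2 + (½)*(-82) = -2 - 41 = -43)
√(246263 + M(550, 484)) = √(246263 - 43) = √246220 = 2*√61555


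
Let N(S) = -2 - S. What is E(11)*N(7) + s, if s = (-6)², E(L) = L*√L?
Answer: 36 - 99*√11 ≈ -292.35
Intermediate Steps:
E(L) = L^(3/2)
s = 36
E(11)*N(7) + s = 11^(3/2)*(-2 - 1*7) + 36 = (11*√11)*(-2 - 7) + 36 = (11*√11)*(-9) + 36 = -99*√11 + 36 = 36 - 99*√11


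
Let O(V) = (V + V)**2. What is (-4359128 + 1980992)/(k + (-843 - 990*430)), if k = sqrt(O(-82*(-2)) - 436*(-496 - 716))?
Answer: 1014377263848/181938294833 + 9512544*sqrt(39751)/181938294833 ≈ 5.5858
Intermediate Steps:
O(V) = 4*V**2 (O(V) = (2*V)**2 = 4*V**2)
k = 4*sqrt(39751) (k = sqrt(4*(-82*(-2))**2 - 436*(-496 - 716)) = sqrt(4*164**2 - 436*(-1212)) = sqrt(4*26896 + 528432) = sqrt(107584 + 528432) = sqrt(636016) = 4*sqrt(39751) ≈ 797.51)
(-4359128 + 1980992)/(k + (-843 - 990*430)) = (-4359128 + 1980992)/(4*sqrt(39751) + (-843 - 990*430)) = -2378136/(4*sqrt(39751) + (-843 - 425700)) = -2378136/(4*sqrt(39751) - 426543) = -2378136/(-426543 + 4*sqrt(39751))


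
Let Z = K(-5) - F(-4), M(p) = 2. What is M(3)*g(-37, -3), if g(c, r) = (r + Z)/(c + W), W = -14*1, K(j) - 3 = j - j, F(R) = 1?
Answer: 2/51 ≈ 0.039216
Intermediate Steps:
K(j) = 3 (K(j) = 3 + (j - j) = 3 + 0 = 3)
W = -14
Z = 2 (Z = 3 - 1*1 = 3 - 1 = 2)
g(c, r) = (2 + r)/(-14 + c) (g(c, r) = (r + 2)/(c - 14) = (2 + r)/(-14 + c))
M(3)*g(-37, -3) = 2*((2 - 3)/(-14 - 37)) = 2*(-1/(-51)) = 2*(-1/51*(-1)) = 2*(1/51) = 2/51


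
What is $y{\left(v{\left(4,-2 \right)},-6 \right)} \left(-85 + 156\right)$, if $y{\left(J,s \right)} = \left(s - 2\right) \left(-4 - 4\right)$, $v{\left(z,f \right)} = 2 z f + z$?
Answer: $4544$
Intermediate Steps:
$v{\left(z,f \right)} = z + 2 f z$ ($v{\left(z,f \right)} = 2 f z + z = z + 2 f z$)
$y{\left(J,s \right)} = 16 - 8 s$ ($y{\left(J,s \right)} = \left(-2 + s\right) \left(-8\right) = 16 - 8 s$)
$y{\left(v{\left(4,-2 \right)},-6 \right)} \left(-85 + 156\right) = \left(16 - -48\right) \left(-85 + 156\right) = \left(16 + 48\right) 71 = 64 \cdot 71 = 4544$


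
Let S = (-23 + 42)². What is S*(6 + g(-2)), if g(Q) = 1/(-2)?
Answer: 3971/2 ≈ 1985.5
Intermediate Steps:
g(Q) = -½
S = 361 (S = 19² = 361)
S*(6 + g(-2)) = 361*(6 - ½) = 361*(11/2) = 3971/2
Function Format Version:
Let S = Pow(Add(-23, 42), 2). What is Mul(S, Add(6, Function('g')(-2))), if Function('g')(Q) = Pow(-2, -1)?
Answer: Rational(3971, 2) ≈ 1985.5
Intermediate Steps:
Function('g')(Q) = Rational(-1, 2)
S = 361 (S = Pow(19, 2) = 361)
Mul(S, Add(6, Function('g')(-2))) = Mul(361, Add(6, Rational(-1, 2))) = Mul(361, Rational(11, 2)) = Rational(3971, 2)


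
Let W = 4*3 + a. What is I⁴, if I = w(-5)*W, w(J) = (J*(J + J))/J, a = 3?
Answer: 506250000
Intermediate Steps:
W = 15 (W = 4*3 + 3 = 12 + 3 = 15)
w(J) = 2*J (w(J) = (J*(2*J))/J = (2*J²)/J = 2*J)
I = -150 (I = (2*(-5))*15 = -10*15 = -150)
I⁴ = (-150)⁴ = 506250000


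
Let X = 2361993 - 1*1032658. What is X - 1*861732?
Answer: 467603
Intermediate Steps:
X = 1329335 (X = 2361993 - 1032658 = 1329335)
X - 1*861732 = 1329335 - 1*861732 = 1329335 - 861732 = 467603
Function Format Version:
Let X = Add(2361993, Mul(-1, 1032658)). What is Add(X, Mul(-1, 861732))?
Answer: 467603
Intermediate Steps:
X = 1329335 (X = Add(2361993, -1032658) = 1329335)
Add(X, Mul(-1, 861732)) = Add(1329335, Mul(-1, 861732)) = Add(1329335, -861732) = 467603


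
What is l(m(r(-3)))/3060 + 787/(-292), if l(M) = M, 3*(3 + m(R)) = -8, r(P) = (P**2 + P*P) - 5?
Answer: -53159/19710 ≈ -2.6971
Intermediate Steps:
r(P) = -5 + 2*P**2 (r(P) = (P**2 + P**2) - 5 = 2*P**2 - 5 = -5 + 2*P**2)
m(R) = -17/3 (m(R) = -3 + (1/3)*(-8) = -3 - 8/3 = -17/3)
l(m(r(-3)))/3060 + 787/(-292) = -17/3/3060 + 787/(-292) = -17/3*1/3060 + 787*(-1/292) = -1/540 - 787/292 = -53159/19710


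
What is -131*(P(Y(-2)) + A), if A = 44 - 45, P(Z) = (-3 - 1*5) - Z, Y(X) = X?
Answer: 917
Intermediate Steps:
P(Z) = -8 - Z (P(Z) = (-3 - 5) - Z = -8 - Z)
A = -1
-131*(P(Y(-2)) + A) = -131*((-8 - 1*(-2)) - 1) = -131*((-8 + 2) - 1) = -131*(-6 - 1) = -131*(-7) = 917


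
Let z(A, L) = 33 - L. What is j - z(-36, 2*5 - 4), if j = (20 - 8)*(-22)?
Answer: -291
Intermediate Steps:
j = -264 (j = 12*(-22) = -264)
j - z(-36, 2*5 - 4) = -264 - (33 - (2*5 - 4)) = -264 - (33 - (10 - 4)) = -264 - (33 - 1*6) = -264 - (33 - 6) = -264 - 1*27 = -264 - 27 = -291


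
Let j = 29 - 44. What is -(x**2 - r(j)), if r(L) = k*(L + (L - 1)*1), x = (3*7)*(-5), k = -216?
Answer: -4329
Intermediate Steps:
j = -15
x = -105 (x = 21*(-5) = -105)
r(L) = 216 - 432*L (r(L) = -216*(L + (L - 1)*1) = -216*(L + (-1 + L)*1) = -216*(L + (-1 + L)) = -216*(-1 + 2*L) = 216 - 432*L)
-(x**2 - r(j)) = -((-105)**2 - (216 - 432*(-15))) = -(11025 - (216 + 6480)) = -(11025 - 1*6696) = -(11025 - 6696) = -1*4329 = -4329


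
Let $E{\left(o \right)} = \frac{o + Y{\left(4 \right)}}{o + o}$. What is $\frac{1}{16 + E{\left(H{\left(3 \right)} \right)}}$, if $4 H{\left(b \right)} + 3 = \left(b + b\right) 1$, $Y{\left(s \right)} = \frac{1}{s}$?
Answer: $\frac{3}{50} \approx 0.06$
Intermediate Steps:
$H{\left(b \right)} = - \frac{3}{4} + \frac{b}{2}$ ($H{\left(b \right)} = - \frac{3}{4} + \frac{\left(b + b\right) 1}{4} = - \frac{3}{4} + \frac{2 b 1}{4} = - \frac{3}{4} + \frac{2 b}{4} = - \frac{3}{4} + \frac{b}{2}$)
$E{\left(o \right)} = \frac{\frac{1}{4} + o}{2 o}$ ($E{\left(o \right)} = \frac{o + \frac{1}{4}}{o + o} = \frac{o + \frac{1}{4}}{2 o} = \left(\frac{1}{4} + o\right) \frac{1}{2 o} = \frac{\frac{1}{4} + o}{2 o}$)
$\frac{1}{16 + E{\left(H{\left(3 \right)} \right)}} = \frac{1}{16 + \frac{1 + 4 \left(- \frac{3}{4} + \frac{1}{2} \cdot 3\right)}{8 \left(- \frac{3}{4} + \frac{1}{2} \cdot 3\right)}} = \frac{1}{16 + \frac{1 + 4 \left(- \frac{3}{4} + \frac{3}{2}\right)}{8 \left(- \frac{3}{4} + \frac{3}{2}\right)}} = \frac{1}{16 + \frac{1 + 4 \cdot \frac{3}{4}}{8 \cdot \frac{3}{4}}} = \frac{1}{16 + \frac{1}{8} \cdot \frac{4}{3} \left(1 + 3\right)} = \frac{1}{16 + \frac{1}{8} \cdot \frac{4}{3} \cdot 4} = \frac{1}{16 + \frac{2}{3}} = \frac{1}{\frac{50}{3}} = \frac{3}{50}$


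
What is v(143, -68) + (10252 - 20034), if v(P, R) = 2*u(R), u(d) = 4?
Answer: -9774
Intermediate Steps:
v(P, R) = 8 (v(P, R) = 2*4 = 8)
v(143, -68) + (10252 - 20034) = 8 + (10252 - 20034) = 8 - 9782 = -9774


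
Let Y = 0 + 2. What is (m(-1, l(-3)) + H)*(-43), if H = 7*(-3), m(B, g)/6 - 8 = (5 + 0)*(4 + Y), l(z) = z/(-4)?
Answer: -8901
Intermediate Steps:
Y = 2
l(z) = -z/4 (l(z) = z*(-1/4) = -z/4)
m(B, g) = 228 (m(B, g) = 48 + 6*((5 + 0)*(4 + 2)) = 48 + 6*(5*6) = 48 + 6*30 = 48 + 180 = 228)
H = -21
(m(-1, l(-3)) + H)*(-43) = (228 - 21)*(-43) = 207*(-43) = -8901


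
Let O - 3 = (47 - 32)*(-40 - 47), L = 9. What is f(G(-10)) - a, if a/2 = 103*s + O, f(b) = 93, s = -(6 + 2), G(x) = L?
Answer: 4345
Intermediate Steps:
O = -1302 (O = 3 + (47 - 32)*(-40 - 47) = 3 + 15*(-87) = 3 - 1305 = -1302)
G(x) = 9
s = -8 (s = -1*8 = -8)
a = -4252 (a = 2*(103*(-8) - 1302) = 2*(-824 - 1302) = 2*(-2126) = -4252)
f(G(-10)) - a = 93 - 1*(-4252) = 93 + 4252 = 4345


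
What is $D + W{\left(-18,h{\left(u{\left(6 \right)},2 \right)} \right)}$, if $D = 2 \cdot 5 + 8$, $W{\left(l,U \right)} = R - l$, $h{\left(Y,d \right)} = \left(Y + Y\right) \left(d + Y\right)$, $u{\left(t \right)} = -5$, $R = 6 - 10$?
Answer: $32$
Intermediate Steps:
$R = -4$
$h{\left(Y,d \right)} = 2 Y \left(Y + d\right)$
$W{\left(l,U \right)} = -4 - l$
$D = 18$ ($D = 10 + 8 = 18$)
$D + W{\left(-18,h{\left(u{\left(6 \right)},2 \right)} \right)} = 18 - -14 = 18 + \left(-4 + 18\right) = 18 + 14 = 32$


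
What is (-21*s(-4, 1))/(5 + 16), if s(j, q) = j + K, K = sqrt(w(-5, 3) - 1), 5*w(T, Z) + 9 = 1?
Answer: 4 - I*sqrt(65)/5 ≈ 4.0 - 1.6125*I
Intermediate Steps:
w(T, Z) = -8/5 (w(T, Z) = -9/5 + (1/5)*1 = -9/5 + 1/5 = -8/5)
K = I*sqrt(65)/5 (K = sqrt(-8/5 - 1) = sqrt(-13/5) = I*sqrt(65)/5 ≈ 1.6125*I)
s(j, q) = j + I*sqrt(65)/5
(-21*s(-4, 1))/(5 + 16) = (-21*(-4 + I*sqrt(65)/5))/(5 + 16) = (84 - 21*I*sqrt(65)/5)/21 = (84 - 21*I*sqrt(65)/5)*(1/21) = 4 - I*sqrt(65)/5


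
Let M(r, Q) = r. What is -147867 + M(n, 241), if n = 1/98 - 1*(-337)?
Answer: -14457939/98 ≈ -1.4753e+5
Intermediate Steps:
n = 33027/98 (n = 1/98 + 337 = 33027/98 ≈ 337.01)
-147867 + M(n, 241) = -147867 + 33027/98 = -14457939/98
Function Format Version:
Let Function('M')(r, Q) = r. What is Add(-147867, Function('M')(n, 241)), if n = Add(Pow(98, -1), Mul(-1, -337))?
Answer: Rational(-14457939, 98) ≈ -1.4753e+5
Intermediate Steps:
n = Rational(33027, 98) (n = Add(Rational(1, 98), 337) = Rational(33027, 98) ≈ 337.01)
Add(-147867, Function('M')(n, 241)) = Add(-147867, Rational(33027, 98)) = Rational(-14457939, 98)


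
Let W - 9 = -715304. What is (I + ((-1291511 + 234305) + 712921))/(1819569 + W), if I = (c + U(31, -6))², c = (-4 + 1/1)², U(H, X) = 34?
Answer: -171218/552137 ≈ -0.31010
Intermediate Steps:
W = -715295 (W = 9 - 715304 = -715295)
c = 9 (c = (-4 + 1*1)² = (-4 + 1)² = (-3)² = 9)
I = 1849 (I = (9 + 34)² = 43² = 1849)
(I + ((-1291511 + 234305) + 712921))/(1819569 + W) = (1849 + ((-1291511 + 234305) + 712921))/(1819569 - 715295) = (1849 + (-1057206 + 712921))/1104274 = (1849 - 344285)*(1/1104274) = -342436*1/1104274 = -171218/552137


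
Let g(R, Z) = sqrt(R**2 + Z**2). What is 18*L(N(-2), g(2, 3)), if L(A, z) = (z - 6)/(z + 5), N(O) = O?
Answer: -129/2 + 33*sqrt(13)/2 ≈ -5.0084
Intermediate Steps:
L(A, z) = (-6 + z)/(5 + z)
18*L(N(-2), g(2, 3)) = 18*((-6 + sqrt(2**2 + 3**2))/(5 + sqrt(2**2 + 3**2))) = 18*((-6 + sqrt(4 + 9))/(5 + sqrt(4 + 9))) = 18*((-6 + sqrt(13))/(5 + sqrt(13))) = 18*(-6 + sqrt(13))/(5 + sqrt(13))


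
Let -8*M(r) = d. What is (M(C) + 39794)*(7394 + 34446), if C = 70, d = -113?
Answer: 1665571950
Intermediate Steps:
M(r) = 113/8 (M(r) = -⅛*(-113) = 113/8)
(M(C) + 39794)*(7394 + 34446) = (113/8 + 39794)*(7394 + 34446) = (318465/8)*41840 = 1665571950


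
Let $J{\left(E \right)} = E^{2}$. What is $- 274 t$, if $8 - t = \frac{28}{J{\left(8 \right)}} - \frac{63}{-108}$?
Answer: $- \frac{45895}{24} \approx -1912.3$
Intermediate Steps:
$t = \frac{335}{48}$ ($t = 8 - \left(\frac{28}{8^{2}} - \frac{63}{-108}\right) = 8 - \left(\frac{28}{64} - - \frac{7}{12}\right) = 8 - \left(28 \cdot \frac{1}{64} + \frac{7}{12}\right) = 8 - \left(\frac{7}{16} + \frac{7}{12}\right) = 8 - \frac{49}{48} = \frac{335}{48} \approx 6.9792$)
$- 274 t = \left(-274\right) \frac{335}{48} = - \frac{45895}{24}$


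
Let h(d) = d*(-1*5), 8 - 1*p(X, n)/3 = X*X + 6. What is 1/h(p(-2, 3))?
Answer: 1/30 ≈ 0.033333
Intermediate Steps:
p(X, n) = 6 - 3*X² (p(X, n) = 24 - 3*(X*X + 6) = 24 - 3*(X² + 6) = 24 - 3*(6 + X²) = 24 + (-18 - 3*X²) = 6 - 3*X²)
h(d) = -5*d (h(d) = d*(-5) = -5*d)
1/h(p(-2, 3)) = 1/(-5*(6 - 3*(-2)²)) = 1/(-5*(6 - 3*4)) = 1/(-5*(6 - 12)) = 1/(-5*(-6)) = 1/30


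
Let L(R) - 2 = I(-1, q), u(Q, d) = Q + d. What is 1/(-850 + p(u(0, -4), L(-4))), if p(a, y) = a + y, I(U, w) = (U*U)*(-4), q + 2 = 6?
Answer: -1/856 ≈ -0.0011682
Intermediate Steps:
q = 4 (q = -2 + 6 = 4)
I(U, w) = -4*U**2 (I(U, w) = U**2*(-4) = -4*U**2)
L(R) = -2 (L(R) = 2 - 4*(-1)**2 = 2 - 4*1 = 2 - 4 = -2)
1/(-850 + p(u(0, -4), L(-4))) = 1/(-850 + ((0 - 4) - 2)) = 1/(-850 + (-4 - 2)) = 1/(-850 - 6) = 1/(-856) = -1/856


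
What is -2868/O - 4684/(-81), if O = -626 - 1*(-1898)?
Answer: 477145/8586 ≈ 55.572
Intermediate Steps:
O = 1272 (O = -626 + 1898 = 1272)
-2868/O - 4684/(-81) = -2868/1272 - 4684/(-81) = -2868*1/1272 - 4684*(-1/81) = -239/106 + 4684/81 = 477145/8586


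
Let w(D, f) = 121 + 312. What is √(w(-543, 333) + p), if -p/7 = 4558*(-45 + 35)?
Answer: √319493 ≈ 565.24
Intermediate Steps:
p = 319060 (p = -31906*(-45 + 35) = -31906*(-10) = -7*(-45580) = 319060)
w(D, f) = 433
√(w(-543, 333) + p) = √(433 + 319060) = √319493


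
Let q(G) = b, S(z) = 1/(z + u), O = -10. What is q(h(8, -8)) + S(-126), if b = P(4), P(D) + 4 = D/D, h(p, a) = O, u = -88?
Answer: -643/214 ≈ -3.0047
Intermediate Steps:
h(p, a) = -10
P(D) = -3 (P(D) = -4 + D/D = -4 + 1 = -3)
b = -3
S(z) = 1/(-88 + z) (S(z) = 1/(z - 88) = 1/(-88 + z))
q(G) = -3
q(h(8, -8)) + S(-126) = -3 + 1/(-88 - 126) = -3 + 1/(-214) = -3 - 1/214 = -643/214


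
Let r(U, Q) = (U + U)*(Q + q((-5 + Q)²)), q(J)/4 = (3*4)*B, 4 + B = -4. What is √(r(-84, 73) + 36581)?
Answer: √88829 ≈ 298.04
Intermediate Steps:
B = -8 (B = -4 - 4 = -8)
q(J) = -384 (q(J) = 4*((3*4)*(-8)) = 4*(12*(-8)) = 4*(-96) = -384)
r(U, Q) = 2*U*(-384 + Q) (r(U, Q) = (U + U)*(Q - 384) = (2*U)*(-384 + Q) = 2*U*(-384 + Q))
√(r(-84, 73) + 36581) = √(2*(-84)*(-384 + 73) + 36581) = √(2*(-84)*(-311) + 36581) = √(52248 + 36581) = √88829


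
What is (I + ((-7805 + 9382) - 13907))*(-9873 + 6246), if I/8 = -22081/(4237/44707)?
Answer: 1517545265418/223 ≈ 6.8051e+9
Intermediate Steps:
I = -415652744/223 (I = 8*(-22081/(4237/44707)) = 8*(-22081/(4237*(1/44707))) = 8*(-22081/223/2353) = 8*(-22081*2353/223) = 8*(-51956593/223) = -415652744/223 ≈ -1.8639e+6)
(I + ((-7805 + 9382) - 13907))*(-9873 + 6246) = (-415652744/223 + ((-7805 + 9382) - 13907))*(-9873 + 6246) = (-415652744/223 + (1577 - 13907))*(-3627) = (-415652744/223 - 12330)*(-3627) = -418402334/223*(-3627) = 1517545265418/223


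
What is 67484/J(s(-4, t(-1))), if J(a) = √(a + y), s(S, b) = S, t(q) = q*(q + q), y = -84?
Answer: -16871*I*√22/11 ≈ -7193.8*I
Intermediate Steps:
t(q) = 2*q² (t(q) = q*(2*q) = 2*q²)
J(a) = √(-84 + a) (J(a) = √(a - 84) = √(-84 + a))
67484/J(s(-4, t(-1))) = 67484/(√(-84 - 4)) = 67484/(√(-88)) = 67484/((2*I*√22)) = 67484*(-I*√22/44) = -16871*I*√22/11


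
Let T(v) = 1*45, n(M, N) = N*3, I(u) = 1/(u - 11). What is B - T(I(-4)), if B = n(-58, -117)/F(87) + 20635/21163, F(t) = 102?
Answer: -34153871/719542 ≈ -47.466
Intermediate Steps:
I(u) = 1/(-11 + u)
n(M, N) = 3*N
T(v) = 45
B = -1774481/719542 (B = (3*(-117))/102 + 20635/21163 = -351*1/102 + 20635*(1/21163) = -117/34 + 20635/21163 = -1774481/719542 ≈ -2.4661)
B - T(I(-4)) = -1774481/719542 - 1*45 = -1774481/719542 - 45 = -34153871/719542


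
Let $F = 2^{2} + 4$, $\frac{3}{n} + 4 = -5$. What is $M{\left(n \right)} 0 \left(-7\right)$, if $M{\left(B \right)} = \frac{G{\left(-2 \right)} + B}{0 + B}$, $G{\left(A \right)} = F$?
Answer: $0$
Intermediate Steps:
$n = - \frac{1}{3}$ ($n = \frac{3}{-4 - 5} = \frac{3}{-9} = 3 \left(- \frac{1}{9}\right) = - \frac{1}{3} \approx -0.33333$)
$F = 8$ ($F = 4 + 4 = 8$)
$G{\left(A \right)} = 8$
$M{\left(B \right)} = \frac{8 + B}{B}$ ($M{\left(B \right)} = \frac{8 + B}{0 + B} = \frac{8 + B}{B}$)
$M{\left(n \right)} 0 \left(-7\right) = \frac{8 - \frac{1}{3}}{- \frac{1}{3}} \cdot 0 \left(-7\right) = \left(-3\right) \frac{23}{3} \cdot 0 \left(-7\right) = \left(-23\right) 0 \left(-7\right) = 0 \left(-7\right) = 0$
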